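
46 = 46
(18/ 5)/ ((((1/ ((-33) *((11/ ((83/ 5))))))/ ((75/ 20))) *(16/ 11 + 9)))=-107811/ 3818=-28.24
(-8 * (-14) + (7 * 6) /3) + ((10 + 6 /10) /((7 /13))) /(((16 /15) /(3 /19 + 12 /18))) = 300511 /2128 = 141.22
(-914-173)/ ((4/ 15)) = -16305/ 4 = -4076.25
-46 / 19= -2.42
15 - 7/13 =188/13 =14.46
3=3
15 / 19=0.79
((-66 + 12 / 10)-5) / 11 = -349 / 55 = -6.35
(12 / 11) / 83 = 12 / 913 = 0.01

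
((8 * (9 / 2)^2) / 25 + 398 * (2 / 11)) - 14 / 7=21132 / 275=76.84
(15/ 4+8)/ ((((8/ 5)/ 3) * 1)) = 705/ 32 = 22.03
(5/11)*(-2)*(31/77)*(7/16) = -155/968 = -0.16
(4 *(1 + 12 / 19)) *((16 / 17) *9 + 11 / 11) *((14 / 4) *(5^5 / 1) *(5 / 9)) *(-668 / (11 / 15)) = -342109895.39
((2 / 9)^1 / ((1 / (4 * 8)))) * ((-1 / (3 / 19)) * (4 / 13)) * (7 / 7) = -4864 / 351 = -13.86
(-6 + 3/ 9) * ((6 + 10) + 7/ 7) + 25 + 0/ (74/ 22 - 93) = -214/ 3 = -71.33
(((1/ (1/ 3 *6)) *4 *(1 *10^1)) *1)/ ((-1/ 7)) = -140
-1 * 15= -15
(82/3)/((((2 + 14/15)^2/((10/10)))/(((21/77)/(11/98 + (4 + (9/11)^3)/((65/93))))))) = 29381625/224474828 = 0.13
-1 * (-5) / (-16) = -5 / 16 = -0.31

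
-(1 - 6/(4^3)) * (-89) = 2581/32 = 80.66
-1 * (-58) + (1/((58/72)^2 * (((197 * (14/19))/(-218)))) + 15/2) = 63.19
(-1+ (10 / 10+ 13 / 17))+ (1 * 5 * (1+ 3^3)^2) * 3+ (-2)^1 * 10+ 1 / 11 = 2195540 / 187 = 11740.86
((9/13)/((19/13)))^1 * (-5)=-45/19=-2.37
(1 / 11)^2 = 1 / 121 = 0.01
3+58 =61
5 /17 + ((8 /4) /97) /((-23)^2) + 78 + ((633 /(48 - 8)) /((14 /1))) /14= 536005653273 /6838996640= 78.37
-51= -51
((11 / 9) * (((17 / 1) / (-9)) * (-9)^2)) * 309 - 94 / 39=-2253631 / 39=-57785.41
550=550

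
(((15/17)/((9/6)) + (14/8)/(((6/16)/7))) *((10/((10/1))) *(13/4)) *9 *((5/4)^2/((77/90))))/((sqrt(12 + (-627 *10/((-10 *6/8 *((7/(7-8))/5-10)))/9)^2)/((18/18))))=4829625 *sqrt(14287)/2877182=200.64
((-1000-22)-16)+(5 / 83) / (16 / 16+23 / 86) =-9390356 / 9047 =-1037.95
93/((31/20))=60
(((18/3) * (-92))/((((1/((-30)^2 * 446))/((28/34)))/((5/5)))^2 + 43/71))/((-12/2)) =206279933973120000/1357935878900519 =151.91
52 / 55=0.95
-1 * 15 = -15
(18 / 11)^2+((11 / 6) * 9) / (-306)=64765 / 24684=2.62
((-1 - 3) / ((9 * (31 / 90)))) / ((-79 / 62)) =80 / 79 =1.01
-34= -34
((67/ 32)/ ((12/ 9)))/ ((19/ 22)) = 2211/ 1216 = 1.82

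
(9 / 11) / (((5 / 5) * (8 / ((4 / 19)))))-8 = -3335 / 418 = -7.98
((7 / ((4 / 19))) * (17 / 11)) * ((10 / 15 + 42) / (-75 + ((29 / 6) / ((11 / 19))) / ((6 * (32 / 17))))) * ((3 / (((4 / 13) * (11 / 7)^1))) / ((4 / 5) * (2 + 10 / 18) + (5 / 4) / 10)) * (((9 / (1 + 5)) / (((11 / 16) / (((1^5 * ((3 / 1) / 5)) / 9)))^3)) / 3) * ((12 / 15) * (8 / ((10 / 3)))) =-497077771567104 / 6725222314683125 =-0.07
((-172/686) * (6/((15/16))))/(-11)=2752/18865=0.15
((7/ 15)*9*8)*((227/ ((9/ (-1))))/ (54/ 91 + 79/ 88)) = -101797696/ 179115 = -568.34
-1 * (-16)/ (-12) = -4/ 3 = -1.33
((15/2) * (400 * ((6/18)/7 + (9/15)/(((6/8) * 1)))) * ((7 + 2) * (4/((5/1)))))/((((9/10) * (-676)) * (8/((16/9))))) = -71200/10647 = -6.69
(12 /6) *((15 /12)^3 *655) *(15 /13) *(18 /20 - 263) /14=-643783125 /11648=-55269.84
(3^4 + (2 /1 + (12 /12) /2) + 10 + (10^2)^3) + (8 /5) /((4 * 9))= 90008419 /90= 1000093.54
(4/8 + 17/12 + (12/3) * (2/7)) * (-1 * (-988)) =63479/21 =3022.81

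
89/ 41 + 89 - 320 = -9382/ 41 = -228.83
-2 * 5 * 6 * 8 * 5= -2400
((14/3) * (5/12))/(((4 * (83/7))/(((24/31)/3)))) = 245/23157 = 0.01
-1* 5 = -5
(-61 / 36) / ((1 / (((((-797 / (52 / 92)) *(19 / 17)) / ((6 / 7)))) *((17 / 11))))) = 148719403 / 30888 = 4814.80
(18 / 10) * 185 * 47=15651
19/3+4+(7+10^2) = 352/3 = 117.33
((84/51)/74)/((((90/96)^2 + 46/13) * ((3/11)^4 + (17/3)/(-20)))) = -40929208320/2256592812373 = -0.02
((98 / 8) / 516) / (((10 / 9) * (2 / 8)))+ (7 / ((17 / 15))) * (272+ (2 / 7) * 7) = 49486899 / 29240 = 1692.44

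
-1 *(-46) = 46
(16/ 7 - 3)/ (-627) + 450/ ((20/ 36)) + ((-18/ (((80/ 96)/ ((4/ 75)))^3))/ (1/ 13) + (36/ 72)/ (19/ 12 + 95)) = 22290887957347/ 27521484375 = 809.94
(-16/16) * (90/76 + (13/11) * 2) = -1483/418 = -3.55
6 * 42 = 252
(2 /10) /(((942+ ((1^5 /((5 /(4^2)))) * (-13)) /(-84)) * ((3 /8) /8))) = 224 /49481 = 0.00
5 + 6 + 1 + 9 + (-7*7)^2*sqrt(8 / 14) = 21 + 686*sqrt(7) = 1835.99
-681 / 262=-2.60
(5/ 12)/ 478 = 5/ 5736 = 0.00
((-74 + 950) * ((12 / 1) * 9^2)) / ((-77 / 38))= -32355936 / 77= -420206.96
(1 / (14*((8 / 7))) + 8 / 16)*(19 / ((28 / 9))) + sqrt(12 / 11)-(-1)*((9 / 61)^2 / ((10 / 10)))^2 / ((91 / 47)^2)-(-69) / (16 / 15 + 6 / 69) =64.29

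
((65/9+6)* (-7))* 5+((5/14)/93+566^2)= 1249502941/3906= 319893.23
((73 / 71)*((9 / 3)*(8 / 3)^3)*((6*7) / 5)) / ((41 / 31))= 16221184 / 43665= 371.49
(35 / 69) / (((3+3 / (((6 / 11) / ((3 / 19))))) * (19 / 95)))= 950 / 1449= 0.66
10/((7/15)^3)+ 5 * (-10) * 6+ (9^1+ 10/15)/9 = -1857103/9261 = -200.53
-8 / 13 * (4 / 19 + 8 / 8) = -184 / 247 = -0.74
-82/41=-2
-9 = -9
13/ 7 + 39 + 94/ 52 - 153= -20081/ 182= -110.34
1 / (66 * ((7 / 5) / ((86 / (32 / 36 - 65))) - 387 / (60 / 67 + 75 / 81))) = -425055 / 5989785373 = -0.00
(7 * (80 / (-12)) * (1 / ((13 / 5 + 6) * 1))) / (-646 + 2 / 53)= 9275 / 1104111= 0.01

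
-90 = -90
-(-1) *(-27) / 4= -27 / 4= -6.75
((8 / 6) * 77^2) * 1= 23716 / 3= 7905.33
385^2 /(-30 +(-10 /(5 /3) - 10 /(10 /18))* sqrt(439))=741125 /41994 - 296450* sqrt(439) /20997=-278.17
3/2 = 1.50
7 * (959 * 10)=67130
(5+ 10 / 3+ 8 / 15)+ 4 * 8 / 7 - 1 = 1306 / 105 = 12.44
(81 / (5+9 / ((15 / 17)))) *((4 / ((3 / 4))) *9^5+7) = 127548675 / 76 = 1678272.04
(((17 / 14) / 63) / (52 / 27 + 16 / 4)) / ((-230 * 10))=-51 / 36064000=-0.00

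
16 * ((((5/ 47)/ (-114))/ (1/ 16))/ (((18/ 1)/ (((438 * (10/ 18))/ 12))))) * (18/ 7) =-0.69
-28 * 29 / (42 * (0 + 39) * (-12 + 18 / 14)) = 406 / 8775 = 0.05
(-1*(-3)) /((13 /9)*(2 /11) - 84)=-297 /8290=-0.04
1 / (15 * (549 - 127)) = 1 / 6330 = 0.00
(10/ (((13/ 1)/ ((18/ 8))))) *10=225/ 13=17.31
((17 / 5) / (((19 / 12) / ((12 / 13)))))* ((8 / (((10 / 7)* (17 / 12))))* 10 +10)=98.18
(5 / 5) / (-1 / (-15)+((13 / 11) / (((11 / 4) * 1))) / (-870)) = 17545 / 1161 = 15.11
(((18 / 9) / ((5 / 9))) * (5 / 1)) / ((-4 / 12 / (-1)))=54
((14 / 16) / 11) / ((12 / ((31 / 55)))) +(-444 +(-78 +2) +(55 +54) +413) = 116377 / 58080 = 2.00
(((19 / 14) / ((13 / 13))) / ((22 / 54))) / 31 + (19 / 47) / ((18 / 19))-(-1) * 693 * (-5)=-3498074612 / 1009701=-3464.47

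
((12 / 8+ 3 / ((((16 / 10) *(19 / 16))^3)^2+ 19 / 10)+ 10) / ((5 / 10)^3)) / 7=4527021052 / 342621167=13.21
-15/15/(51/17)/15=-1/45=-0.02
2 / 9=0.22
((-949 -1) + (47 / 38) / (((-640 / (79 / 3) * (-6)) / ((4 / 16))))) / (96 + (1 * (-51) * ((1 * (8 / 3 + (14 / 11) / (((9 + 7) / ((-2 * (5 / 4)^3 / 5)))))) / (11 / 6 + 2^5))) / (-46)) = -85434889496033 / 8641115209080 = -9.89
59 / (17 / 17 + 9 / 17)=1003 / 26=38.58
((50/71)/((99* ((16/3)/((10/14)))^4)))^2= 19775390625/3775602437439895896064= 0.00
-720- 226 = -946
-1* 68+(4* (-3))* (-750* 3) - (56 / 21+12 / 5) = 403904 / 15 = 26926.93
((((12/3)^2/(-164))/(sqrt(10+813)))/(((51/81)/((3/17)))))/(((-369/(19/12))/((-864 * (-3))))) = 147744 * sqrt(823)/399820807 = 0.01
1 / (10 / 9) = 9 / 10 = 0.90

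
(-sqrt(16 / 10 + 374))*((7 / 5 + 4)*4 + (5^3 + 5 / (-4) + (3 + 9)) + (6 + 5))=-3367*sqrt(9390) / 100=-3262.69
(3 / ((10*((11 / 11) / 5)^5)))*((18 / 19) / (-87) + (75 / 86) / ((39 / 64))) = 410105625 / 308009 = 1331.47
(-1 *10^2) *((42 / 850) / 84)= -1 / 17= -0.06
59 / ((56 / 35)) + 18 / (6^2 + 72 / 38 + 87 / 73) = 5397521 / 144568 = 37.34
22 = 22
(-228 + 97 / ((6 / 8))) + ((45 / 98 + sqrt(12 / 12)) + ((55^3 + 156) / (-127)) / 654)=-201889558 / 2034921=-99.21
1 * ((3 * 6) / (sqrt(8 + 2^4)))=3 * sqrt(6) / 2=3.67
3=3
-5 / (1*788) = -5 / 788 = -0.01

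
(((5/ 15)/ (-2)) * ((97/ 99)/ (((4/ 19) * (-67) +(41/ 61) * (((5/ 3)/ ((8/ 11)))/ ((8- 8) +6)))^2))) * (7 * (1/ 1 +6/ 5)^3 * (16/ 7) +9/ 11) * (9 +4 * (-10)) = 11777177867872128/ 2606357147499875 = 4.52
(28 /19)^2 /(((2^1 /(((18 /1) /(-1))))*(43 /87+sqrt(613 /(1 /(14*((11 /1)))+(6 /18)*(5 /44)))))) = 1082256336 /1547641879459 - 106813728*sqrt(5805723) /1547641879459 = -0.17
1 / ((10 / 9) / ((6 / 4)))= 27 / 20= 1.35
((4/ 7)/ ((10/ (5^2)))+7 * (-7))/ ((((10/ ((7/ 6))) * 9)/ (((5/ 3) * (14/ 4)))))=-259/ 72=-3.60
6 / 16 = 3 / 8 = 0.38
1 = 1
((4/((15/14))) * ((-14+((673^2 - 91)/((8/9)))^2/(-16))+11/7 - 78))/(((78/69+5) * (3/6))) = -44570281208407/2256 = -19756330322.88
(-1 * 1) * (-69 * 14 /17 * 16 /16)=966 /17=56.82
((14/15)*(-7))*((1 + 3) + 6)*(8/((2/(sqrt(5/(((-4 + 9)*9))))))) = -784/9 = -87.11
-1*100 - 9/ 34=-100.26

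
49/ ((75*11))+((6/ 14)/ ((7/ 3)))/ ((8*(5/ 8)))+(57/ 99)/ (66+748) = 3186479/ 32905950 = 0.10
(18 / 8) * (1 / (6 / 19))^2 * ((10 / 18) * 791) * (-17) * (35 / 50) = -117988.09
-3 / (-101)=3 / 101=0.03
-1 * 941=-941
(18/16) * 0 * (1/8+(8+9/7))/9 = 0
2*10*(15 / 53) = 5.66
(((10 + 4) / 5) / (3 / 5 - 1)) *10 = -70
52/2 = 26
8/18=4/9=0.44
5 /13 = 0.38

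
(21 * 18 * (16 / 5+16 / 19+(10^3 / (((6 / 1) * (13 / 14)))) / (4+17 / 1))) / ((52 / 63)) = 92562372 / 16055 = 5765.33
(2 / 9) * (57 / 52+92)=4841 / 234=20.69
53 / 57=0.93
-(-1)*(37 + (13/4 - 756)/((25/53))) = -155883/100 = -1558.83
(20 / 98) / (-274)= -5 / 6713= -0.00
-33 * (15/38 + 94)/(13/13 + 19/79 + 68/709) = -6630078081/2844452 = -2330.88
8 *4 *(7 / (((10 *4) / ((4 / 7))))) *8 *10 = 256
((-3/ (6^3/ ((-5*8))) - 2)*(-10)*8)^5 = 20604123734.53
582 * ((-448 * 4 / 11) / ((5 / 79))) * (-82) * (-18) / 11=-121611442176 / 605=-201010648.22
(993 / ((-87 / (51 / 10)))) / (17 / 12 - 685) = 101286 / 1189435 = 0.09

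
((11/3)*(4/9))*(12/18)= 1.09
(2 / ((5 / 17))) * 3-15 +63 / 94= 2853 / 470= 6.07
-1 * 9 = -9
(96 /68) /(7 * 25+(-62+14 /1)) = 24 /2159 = 0.01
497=497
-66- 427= -493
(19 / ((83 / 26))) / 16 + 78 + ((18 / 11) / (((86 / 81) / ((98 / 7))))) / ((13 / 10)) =387755651 / 4082936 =94.97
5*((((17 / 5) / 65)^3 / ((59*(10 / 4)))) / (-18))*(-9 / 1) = 4913 / 2025359375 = 0.00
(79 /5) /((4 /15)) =237 /4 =59.25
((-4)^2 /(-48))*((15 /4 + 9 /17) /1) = -97 /68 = -1.43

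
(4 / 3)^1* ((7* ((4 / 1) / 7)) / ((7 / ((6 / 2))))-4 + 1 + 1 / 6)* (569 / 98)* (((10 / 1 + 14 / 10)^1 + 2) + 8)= -2861501 / 15435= -185.39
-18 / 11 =-1.64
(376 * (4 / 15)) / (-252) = -376 / 945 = -0.40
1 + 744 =745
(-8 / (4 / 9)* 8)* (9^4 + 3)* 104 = -98302464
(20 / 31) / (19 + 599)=10 / 9579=0.00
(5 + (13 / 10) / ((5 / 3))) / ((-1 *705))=-0.01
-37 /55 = -0.67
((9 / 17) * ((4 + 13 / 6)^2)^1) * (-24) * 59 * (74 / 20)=-8965581 / 85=-105477.42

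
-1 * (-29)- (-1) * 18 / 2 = 38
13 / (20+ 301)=13 / 321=0.04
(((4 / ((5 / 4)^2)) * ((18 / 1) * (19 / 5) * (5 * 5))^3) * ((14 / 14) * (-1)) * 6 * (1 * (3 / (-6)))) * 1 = 38401620480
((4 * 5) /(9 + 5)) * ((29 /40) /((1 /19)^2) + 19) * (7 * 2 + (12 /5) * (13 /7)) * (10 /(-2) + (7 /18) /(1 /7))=-16860.05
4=4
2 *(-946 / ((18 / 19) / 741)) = -4439578 / 3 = -1479859.33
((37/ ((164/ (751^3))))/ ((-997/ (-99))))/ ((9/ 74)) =6378461585309/ 81754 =78020177.43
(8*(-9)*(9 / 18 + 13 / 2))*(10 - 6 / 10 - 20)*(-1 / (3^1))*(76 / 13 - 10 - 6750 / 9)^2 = -855838376064 / 845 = -1012826480.55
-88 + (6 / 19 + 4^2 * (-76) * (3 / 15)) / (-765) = -6372326 / 72675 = -87.68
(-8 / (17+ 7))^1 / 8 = -1 / 24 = -0.04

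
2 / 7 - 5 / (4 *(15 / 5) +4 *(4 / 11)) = -89 / 1036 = -0.09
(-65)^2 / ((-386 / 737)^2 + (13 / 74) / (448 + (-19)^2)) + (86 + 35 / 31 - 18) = 4278090869325969 / 276732527723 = 15459.30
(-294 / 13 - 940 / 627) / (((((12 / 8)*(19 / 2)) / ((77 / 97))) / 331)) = -1821699544 / 4096989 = -444.64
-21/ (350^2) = -3/ 17500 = -0.00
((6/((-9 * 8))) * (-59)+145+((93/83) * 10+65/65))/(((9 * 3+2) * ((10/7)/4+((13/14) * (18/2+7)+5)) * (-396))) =-1130311/1618486056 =-0.00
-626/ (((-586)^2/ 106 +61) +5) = -16589/ 87598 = -0.19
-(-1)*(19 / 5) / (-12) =-19 / 60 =-0.32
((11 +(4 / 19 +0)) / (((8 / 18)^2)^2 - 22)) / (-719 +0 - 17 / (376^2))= 98785985184 / 139139373375937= 0.00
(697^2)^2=236010384481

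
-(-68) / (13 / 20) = 1360 / 13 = 104.62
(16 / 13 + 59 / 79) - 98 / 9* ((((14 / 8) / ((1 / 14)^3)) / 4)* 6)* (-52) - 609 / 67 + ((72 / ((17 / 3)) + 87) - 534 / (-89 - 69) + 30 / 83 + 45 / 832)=76029840115070513 / 18641183808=4078595.06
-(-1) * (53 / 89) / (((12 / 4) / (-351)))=-6201 / 89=-69.67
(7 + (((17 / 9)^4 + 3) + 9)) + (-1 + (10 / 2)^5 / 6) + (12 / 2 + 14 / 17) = 124561573 / 223074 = 558.39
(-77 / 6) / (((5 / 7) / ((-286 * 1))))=77077 / 15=5138.47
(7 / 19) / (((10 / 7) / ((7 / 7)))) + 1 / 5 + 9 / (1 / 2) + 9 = 5217 / 190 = 27.46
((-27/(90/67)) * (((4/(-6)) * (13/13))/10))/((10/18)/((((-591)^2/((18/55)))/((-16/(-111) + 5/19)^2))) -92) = -1144973958464457/78610152298398500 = -0.01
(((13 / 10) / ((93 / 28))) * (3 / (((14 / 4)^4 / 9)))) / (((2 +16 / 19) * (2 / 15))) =1976 / 10633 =0.19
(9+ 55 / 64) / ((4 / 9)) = 5679 / 256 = 22.18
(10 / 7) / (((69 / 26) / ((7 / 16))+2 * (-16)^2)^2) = 5915 / 1111278368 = 0.00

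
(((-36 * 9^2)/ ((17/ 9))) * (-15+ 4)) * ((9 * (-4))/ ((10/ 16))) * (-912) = 75824584704/ 85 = 892053937.69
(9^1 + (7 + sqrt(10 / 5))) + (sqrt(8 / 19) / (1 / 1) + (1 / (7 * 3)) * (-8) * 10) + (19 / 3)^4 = 2 * sqrt(38) / 19 + sqrt(2) + 919159 / 567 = 1623.15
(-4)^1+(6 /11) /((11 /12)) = -412 /121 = -3.40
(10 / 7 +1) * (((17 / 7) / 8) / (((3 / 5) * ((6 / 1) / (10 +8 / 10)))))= 867 / 392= 2.21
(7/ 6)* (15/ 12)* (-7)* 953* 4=-233485/ 6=-38914.17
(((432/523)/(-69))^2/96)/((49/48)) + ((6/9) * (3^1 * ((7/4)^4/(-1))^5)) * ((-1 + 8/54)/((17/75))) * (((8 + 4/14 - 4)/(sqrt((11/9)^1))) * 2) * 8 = 10368/7090145209 + 32771823657947786125 * sqrt(11)/3212635537408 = 33832609.24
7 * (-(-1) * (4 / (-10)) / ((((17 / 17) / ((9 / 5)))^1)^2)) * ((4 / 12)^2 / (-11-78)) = 126 / 11125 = 0.01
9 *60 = 540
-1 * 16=-16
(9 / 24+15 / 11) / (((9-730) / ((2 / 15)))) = -51 / 158620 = -0.00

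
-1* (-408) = 408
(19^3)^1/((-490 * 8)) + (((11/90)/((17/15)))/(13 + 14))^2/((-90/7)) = -23410004461/13379086224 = -1.75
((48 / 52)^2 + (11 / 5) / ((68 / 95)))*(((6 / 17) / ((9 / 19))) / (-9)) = -857147 / 2637414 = -0.32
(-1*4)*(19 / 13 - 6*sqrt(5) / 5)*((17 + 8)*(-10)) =19000 / 13 - 1200*sqrt(5) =-1221.74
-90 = -90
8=8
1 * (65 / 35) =13 / 7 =1.86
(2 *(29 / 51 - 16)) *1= -30.86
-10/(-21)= 10/21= 0.48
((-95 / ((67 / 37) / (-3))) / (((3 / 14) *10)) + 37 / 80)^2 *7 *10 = 1098593672967 / 2872960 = 382390.87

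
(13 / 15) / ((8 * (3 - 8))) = -0.02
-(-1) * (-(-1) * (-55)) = -55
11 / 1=11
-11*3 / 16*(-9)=297 / 16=18.56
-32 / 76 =-8 / 19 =-0.42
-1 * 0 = 0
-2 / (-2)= 1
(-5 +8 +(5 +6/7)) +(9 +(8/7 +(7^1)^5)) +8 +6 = 16840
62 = 62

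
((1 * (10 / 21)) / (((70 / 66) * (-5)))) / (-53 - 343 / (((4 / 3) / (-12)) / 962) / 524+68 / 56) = -2882 / 180231695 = -0.00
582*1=582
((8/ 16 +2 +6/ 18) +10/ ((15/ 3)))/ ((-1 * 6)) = -29/ 36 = -0.81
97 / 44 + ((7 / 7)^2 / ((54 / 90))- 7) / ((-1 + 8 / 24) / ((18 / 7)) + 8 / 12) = -10.89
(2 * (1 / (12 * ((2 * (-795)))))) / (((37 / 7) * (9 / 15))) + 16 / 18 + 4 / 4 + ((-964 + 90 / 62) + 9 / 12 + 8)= -3124846745 / 3282714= -951.91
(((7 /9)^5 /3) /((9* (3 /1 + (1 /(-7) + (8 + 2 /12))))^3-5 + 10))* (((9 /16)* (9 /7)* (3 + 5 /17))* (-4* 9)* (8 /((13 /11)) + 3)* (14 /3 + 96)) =-27855518432 /3399578247663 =-0.01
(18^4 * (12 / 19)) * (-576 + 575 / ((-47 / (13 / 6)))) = -35672314464 / 893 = -39946600.74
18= 18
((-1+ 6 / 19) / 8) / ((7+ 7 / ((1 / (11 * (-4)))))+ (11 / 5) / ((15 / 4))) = 975 / 3424712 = 0.00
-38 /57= -0.67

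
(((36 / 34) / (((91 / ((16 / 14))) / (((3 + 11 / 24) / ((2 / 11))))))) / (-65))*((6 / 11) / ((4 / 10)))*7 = -747 / 20111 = -0.04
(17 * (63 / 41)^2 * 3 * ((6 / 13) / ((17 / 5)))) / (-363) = -119070 / 2644213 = -0.05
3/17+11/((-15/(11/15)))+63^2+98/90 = 3969.73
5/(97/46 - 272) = -46/2483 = -0.02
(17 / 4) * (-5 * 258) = -10965 / 2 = -5482.50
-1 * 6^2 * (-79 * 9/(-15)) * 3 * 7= -179172/5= -35834.40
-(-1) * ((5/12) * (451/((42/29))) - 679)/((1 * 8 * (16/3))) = -276821/21504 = -12.87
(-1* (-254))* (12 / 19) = 160.42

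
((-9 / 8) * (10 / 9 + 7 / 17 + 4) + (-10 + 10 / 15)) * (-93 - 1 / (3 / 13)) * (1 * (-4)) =-926078 / 153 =-6052.80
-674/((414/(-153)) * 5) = 5729/115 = 49.82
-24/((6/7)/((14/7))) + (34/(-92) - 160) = -216.37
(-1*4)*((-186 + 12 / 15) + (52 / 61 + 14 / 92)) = 5168522 / 7015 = 736.78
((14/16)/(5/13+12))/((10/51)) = 663/1840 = 0.36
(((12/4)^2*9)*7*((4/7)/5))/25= 324/125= 2.59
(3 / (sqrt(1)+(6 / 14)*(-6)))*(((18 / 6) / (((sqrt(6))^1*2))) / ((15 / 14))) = -49*sqrt(6) / 110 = -1.09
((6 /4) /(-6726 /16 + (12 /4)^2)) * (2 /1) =-8 /1097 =-0.01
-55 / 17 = -3.24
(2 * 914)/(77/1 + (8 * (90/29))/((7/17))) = 371084/27871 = 13.31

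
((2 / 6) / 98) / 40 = 1 / 11760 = 0.00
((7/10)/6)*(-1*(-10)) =7/6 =1.17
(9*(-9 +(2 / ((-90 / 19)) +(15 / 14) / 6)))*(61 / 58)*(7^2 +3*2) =-7815137 / 1624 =-4812.28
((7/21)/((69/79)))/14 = 79/2898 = 0.03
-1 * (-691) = 691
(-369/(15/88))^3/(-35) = 1268128756224/4375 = 289858001.42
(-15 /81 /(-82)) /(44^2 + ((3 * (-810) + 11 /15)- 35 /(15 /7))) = -25 /5641272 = -0.00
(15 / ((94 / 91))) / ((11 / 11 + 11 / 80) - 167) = -18200 / 207881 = -0.09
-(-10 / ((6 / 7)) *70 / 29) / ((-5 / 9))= -1470 / 29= -50.69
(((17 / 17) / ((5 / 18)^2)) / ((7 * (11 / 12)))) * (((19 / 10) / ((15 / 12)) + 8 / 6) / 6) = 46224 / 48125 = 0.96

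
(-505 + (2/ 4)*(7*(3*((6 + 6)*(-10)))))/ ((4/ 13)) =-22945/ 4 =-5736.25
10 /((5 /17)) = 34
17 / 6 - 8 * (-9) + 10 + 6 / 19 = 85.15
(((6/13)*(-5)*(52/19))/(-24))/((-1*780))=-1/2964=-0.00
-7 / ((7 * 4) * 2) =-1 / 8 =-0.12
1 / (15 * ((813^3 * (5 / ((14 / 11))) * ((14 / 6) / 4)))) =8 / 147776144175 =0.00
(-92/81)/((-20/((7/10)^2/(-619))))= -1127/25069500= -0.00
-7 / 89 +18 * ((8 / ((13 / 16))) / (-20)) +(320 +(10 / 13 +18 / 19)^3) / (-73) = -6556212532157 / 489523709155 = -13.39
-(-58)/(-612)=-29/306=-0.09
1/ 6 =0.17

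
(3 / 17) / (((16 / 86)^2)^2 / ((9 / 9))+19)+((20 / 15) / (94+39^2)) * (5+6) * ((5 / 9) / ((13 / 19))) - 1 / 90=4302720257 / 775248333210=0.01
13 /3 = 4.33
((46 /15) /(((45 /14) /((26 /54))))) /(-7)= -1196 /18225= -0.07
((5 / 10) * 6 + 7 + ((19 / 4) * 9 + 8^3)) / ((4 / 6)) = 6777 / 8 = 847.12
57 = 57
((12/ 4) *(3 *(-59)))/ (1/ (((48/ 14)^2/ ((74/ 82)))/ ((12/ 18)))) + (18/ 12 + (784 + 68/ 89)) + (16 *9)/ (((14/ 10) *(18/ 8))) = -3079714577/ 322714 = -9543.17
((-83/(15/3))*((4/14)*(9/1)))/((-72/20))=83/7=11.86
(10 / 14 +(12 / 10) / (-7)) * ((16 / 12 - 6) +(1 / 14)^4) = -10218599 / 4033680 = -2.53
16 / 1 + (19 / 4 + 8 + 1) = 119 / 4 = 29.75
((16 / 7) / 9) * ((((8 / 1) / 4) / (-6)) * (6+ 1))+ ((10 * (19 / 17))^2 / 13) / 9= 48188 / 101439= 0.48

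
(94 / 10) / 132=47 / 660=0.07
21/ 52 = 0.40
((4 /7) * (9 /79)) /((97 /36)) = 1296 /53641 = 0.02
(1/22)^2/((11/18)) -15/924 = -479/37268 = -0.01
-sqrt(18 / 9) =-sqrt(2) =-1.41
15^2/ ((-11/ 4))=-900/ 11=-81.82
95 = 95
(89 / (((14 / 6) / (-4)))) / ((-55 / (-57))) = -60876 / 385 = -158.12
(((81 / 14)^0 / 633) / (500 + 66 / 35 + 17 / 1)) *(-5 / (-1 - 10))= 175 / 126455043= 0.00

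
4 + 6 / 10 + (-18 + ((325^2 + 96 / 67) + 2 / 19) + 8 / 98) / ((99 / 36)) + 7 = 131790773986 / 3430735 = 38414.73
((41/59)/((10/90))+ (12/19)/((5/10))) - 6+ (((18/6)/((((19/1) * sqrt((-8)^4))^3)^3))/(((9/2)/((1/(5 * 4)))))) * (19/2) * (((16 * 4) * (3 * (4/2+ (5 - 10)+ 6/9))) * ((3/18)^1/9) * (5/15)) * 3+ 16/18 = 2198935636550002321731857940067/913830441864850410839589519360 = 2.41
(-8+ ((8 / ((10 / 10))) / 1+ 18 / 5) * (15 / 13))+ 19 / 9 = 877 / 117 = 7.50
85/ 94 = 0.90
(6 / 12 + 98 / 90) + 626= 56483 / 90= 627.59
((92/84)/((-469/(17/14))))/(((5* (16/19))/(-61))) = 453169/11030880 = 0.04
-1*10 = -10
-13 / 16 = -0.81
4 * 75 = 300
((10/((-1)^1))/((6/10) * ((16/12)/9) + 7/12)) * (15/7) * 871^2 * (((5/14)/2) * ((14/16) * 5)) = -64010334375/3388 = -18893251.00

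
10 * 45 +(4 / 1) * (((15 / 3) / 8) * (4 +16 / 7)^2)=26890 / 49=548.78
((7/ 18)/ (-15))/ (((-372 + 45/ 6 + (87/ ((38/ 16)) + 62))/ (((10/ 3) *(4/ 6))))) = 532/ 2455029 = 0.00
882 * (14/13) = 12348/13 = 949.85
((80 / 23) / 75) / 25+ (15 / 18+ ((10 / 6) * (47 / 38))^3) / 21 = 41026856053 / 89448219000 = 0.46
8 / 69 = 0.12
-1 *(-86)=86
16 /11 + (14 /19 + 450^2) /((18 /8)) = 169293352 /1881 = 90001.78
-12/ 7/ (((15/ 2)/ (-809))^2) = -10471696/ 525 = -19946.09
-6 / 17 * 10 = -60 / 17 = -3.53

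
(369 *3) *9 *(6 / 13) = 59778 / 13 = 4598.31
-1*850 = -850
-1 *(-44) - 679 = -635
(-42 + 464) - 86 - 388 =-52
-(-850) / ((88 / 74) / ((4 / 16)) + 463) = 31450 / 17307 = 1.82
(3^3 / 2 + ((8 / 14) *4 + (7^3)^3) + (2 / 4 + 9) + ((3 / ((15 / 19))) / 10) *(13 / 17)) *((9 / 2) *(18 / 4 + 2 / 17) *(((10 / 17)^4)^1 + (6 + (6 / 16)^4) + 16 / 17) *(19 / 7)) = 446126537114251119443097 / 27682895134720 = 16115602611.04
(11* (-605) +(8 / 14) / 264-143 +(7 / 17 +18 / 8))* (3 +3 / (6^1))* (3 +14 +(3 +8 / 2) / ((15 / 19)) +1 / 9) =-124780391491 / 201960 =-617847.06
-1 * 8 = -8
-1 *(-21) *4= 84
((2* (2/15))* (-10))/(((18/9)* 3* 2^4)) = -1/36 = -0.03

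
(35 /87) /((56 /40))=25 /87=0.29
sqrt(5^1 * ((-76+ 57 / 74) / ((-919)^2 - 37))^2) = 5567 * sqrt(5) / 62494776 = 0.00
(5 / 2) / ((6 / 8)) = 10 / 3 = 3.33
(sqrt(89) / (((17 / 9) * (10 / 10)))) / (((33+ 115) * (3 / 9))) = 27 * sqrt(89) / 2516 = 0.10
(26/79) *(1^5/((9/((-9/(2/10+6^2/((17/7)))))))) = -2210/100883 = -0.02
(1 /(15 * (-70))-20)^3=-9262323063001 /1157625000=-8001.14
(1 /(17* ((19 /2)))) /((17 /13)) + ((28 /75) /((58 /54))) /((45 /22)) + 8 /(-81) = 0.08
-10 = -10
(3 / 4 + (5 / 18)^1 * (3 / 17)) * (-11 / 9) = -1793 / 1836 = -0.98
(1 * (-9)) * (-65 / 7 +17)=-486 / 7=-69.43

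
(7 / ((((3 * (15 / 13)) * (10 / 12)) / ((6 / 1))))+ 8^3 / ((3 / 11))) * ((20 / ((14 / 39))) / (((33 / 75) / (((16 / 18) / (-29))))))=-7342.77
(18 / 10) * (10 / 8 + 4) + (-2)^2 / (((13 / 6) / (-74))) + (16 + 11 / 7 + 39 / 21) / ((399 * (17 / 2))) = -127.16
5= 5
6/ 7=0.86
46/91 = 0.51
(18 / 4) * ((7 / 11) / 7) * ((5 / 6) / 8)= 15 / 352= 0.04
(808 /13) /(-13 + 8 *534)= 808 /55367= 0.01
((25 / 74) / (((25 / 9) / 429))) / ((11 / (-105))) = -36855 / 74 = -498.04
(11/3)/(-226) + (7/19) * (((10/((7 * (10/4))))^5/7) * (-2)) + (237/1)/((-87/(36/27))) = -22947620531/6278725446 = -3.65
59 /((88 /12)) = 177 /22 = 8.05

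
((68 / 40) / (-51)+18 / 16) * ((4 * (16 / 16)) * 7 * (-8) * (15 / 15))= -3668 / 15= -244.53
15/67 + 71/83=6002/5561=1.08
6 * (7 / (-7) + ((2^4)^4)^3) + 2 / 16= 13510798882111441 / 8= 1688849860263930.12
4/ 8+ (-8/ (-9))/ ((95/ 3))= 301/ 570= 0.53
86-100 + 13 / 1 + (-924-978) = -1903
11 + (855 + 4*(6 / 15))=4338 / 5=867.60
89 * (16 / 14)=712 / 7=101.71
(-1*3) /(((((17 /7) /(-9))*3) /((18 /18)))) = 63 /17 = 3.71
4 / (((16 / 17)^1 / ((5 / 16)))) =85 / 64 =1.33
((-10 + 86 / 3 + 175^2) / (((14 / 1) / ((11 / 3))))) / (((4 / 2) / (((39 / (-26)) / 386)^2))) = 144463 / 2383936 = 0.06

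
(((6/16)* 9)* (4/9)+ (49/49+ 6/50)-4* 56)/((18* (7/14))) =-11069/450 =-24.60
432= 432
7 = 7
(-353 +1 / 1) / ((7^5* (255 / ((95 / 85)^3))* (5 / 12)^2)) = -115889664 / 175467180875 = -0.00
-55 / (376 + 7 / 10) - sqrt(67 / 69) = -sqrt(4623) / 69 - 550 / 3767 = -1.13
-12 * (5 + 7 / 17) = -64.94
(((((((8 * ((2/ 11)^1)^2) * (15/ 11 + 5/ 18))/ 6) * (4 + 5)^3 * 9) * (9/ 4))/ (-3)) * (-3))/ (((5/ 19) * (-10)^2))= 540189/ 13310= 40.59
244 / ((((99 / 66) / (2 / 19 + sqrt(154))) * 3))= 976 / 171 + 488 * sqrt(154) / 9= 678.59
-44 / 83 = -0.53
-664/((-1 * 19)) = 664/19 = 34.95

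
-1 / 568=-0.00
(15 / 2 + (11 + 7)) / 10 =51 / 20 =2.55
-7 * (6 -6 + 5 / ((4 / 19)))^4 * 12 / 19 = -90024375 / 64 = -1406630.86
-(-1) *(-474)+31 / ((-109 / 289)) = -60625 / 109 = -556.19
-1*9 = -9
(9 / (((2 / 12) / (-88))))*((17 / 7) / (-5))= 80784 / 35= 2308.11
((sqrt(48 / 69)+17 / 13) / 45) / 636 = 0.00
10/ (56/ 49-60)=-35/ 206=-0.17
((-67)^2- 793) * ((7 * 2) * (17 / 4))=219912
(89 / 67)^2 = 7921 / 4489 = 1.76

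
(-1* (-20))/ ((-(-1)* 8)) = 5/ 2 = 2.50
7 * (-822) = -5754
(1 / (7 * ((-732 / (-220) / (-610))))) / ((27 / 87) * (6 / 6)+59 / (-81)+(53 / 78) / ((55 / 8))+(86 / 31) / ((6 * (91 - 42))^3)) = 641715277203000 / 7821375316969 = 82.05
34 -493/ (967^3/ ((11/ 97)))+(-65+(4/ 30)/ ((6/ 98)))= -113760406049002/ 3946968589995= -28.82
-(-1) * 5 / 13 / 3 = 5 / 39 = 0.13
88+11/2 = 187/2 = 93.50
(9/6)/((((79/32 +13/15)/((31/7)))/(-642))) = -14329440/11207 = -1278.62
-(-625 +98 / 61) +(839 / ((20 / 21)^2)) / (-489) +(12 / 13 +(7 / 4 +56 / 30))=97105809653 / 155110800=626.04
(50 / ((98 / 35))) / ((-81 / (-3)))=125 / 189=0.66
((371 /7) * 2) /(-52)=-53 /26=-2.04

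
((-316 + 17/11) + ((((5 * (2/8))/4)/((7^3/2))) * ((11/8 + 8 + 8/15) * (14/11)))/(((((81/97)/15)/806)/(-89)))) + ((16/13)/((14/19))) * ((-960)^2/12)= 98357.79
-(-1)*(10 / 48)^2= 25 / 576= 0.04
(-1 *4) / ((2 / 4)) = -8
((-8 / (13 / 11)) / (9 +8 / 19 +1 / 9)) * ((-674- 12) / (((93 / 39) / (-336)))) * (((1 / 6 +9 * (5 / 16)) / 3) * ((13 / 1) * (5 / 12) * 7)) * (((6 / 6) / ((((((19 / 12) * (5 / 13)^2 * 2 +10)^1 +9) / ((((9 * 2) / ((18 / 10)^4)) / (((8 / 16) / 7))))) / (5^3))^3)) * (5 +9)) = -3889686434472986608398437500000000000 / 29357695633514339951289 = -132492906903516.44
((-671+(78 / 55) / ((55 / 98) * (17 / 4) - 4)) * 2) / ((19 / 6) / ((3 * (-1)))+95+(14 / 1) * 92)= -280697292 / 288674375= -0.97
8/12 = 2/3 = 0.67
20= 20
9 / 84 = 3 / 28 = 0.11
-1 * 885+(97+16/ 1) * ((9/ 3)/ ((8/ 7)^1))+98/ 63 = -42251/ 72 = -586.82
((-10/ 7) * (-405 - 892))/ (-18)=-6485/ 63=-102.94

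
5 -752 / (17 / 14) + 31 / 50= -521623 / 850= -613.67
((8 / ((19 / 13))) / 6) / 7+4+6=4042 / 399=10.13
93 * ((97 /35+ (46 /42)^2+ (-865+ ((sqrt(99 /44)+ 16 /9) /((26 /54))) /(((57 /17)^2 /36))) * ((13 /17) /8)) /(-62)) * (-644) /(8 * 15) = -616.86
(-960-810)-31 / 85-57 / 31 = -4669756 / 2635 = -1772.20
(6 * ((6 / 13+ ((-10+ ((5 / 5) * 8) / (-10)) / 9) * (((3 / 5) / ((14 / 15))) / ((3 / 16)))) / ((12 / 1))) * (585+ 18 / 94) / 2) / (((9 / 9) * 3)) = -3809304 / 21385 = -178.13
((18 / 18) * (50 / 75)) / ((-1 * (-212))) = 1 / 318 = 0.00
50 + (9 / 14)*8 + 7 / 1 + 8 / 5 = 2231 / 35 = 63.74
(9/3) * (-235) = -705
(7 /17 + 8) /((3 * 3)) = 0.93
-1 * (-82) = 82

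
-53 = -53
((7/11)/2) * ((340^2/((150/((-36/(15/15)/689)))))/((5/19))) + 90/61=-109132986/2311595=-47.21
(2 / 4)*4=2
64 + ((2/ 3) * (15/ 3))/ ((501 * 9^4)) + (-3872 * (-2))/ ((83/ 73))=5627027689022/ 818478189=6874.99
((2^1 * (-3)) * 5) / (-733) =30 / 733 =0.04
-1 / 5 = -0.20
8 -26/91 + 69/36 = 809/84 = 9.63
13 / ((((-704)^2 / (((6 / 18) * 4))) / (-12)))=-13 / 30976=-0.00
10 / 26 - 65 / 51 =-590 / 663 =-0.89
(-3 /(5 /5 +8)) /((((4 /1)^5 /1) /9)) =-3 /1024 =-0.00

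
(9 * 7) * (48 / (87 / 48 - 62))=-50.24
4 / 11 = 0.36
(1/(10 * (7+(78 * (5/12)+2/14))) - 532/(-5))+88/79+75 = 40012168/219225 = 182.52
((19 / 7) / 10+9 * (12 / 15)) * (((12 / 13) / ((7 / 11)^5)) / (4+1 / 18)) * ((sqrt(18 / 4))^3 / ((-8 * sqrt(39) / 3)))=-61403431617 * sqrt(78) / 58057428520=-9.34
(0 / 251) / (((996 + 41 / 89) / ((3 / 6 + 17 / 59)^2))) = 0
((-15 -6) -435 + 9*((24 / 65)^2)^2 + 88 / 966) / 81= -3929336797228 / 698370001875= -5.63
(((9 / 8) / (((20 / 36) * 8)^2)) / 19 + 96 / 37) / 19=23374173 / 170969600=0.14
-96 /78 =-16 /13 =-1.23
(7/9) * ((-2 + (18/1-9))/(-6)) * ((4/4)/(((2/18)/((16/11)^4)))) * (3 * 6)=-9633792/14641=-658.00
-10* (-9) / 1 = 90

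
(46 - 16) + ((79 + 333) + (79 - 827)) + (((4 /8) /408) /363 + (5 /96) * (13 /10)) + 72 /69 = -8308566427 /27251136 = -304.89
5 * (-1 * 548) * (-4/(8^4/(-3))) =-2055/256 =-8.03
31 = 31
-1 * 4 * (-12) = 48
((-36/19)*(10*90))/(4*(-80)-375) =6480/2641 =2.45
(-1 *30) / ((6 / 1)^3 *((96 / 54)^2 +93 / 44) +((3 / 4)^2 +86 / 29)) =-459360 / 17497637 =-0.03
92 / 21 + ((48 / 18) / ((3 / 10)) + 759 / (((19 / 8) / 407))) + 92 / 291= 15103716200 / 116109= 130082.22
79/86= 0.92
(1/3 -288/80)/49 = -1/15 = -0.07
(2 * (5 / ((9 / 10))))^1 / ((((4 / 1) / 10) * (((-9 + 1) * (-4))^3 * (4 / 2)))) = 125 / 294912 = 0.00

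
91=91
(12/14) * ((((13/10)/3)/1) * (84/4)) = 39/5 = 7.80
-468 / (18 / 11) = -286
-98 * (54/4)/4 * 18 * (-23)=273861/2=136930.50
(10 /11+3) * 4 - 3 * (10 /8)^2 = 1927 /176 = 10.95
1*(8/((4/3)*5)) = 1.20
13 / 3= 4.33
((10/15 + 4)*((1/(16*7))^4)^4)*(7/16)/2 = 1/600528357587057868063623696351232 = 0.00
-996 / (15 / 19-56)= 18924 / 1049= 18.04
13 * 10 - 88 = 42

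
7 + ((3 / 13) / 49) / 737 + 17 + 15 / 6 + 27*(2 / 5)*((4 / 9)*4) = 214547363 / 4694690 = 45.70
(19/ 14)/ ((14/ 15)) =285/ 196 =1.45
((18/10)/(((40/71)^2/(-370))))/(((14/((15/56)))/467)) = -2351792853/125440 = -18748.35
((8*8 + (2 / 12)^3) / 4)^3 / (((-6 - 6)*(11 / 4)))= -2642380890625 / 21284093952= -124.15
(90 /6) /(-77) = -15 /77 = -0.19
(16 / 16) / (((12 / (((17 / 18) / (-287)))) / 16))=-0.00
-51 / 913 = -0.06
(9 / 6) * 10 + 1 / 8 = 121 / 8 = 15.12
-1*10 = -10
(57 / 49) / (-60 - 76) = -57 / 6664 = -0.01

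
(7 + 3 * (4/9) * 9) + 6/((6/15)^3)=451/4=112.75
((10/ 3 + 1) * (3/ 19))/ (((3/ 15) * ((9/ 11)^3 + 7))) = 86515/ 190874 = 0.45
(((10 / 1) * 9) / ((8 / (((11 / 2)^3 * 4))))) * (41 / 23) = 2455695 / 184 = 13346.17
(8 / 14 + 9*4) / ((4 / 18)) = 1152 / 7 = 164.57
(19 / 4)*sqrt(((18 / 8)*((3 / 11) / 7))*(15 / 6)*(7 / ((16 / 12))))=171*sqrt(110) / 352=5.10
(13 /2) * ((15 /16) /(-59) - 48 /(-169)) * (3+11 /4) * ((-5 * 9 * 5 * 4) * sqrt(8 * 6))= -221370975 * sqrt(3) /6136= -62487.90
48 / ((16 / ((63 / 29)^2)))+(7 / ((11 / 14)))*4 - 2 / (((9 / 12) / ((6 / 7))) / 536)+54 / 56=-304198355 / 259028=-1174.38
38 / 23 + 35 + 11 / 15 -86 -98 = -50582 / 345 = -146.61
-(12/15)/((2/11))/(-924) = 1/210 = 0.00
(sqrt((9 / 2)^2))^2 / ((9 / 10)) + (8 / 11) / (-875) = 433109 / 19250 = 22.50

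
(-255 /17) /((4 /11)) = -165 /4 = -41.25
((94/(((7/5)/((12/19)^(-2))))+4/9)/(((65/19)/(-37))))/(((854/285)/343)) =-203921319/976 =-208935.78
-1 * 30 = -30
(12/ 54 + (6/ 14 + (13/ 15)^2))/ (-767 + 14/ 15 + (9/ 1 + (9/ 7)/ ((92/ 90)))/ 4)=-135424/ 73754315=-0.00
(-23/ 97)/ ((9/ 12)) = -92/ 291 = -0.32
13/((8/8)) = 13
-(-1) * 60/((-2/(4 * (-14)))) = 1680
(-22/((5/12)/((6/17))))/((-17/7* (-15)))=-3696/7225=-0.51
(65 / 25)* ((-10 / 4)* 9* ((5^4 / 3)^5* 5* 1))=-6198883056640625 / 54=-114794130678530.09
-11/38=-0.29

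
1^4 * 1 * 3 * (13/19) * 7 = 273/19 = 14.37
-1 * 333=-333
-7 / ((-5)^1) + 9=52 / 5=10.40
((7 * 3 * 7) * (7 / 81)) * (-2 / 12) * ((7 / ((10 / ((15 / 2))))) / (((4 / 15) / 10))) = -416.84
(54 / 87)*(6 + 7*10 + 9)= 52.76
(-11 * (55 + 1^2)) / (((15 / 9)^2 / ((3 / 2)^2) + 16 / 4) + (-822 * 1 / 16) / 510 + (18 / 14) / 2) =-475009920 / 4454521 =-106.64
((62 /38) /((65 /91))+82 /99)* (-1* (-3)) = 29273 /3135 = 9.34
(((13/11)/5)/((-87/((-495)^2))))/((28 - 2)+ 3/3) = -715/29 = -24.66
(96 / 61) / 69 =32 / 1403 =0.02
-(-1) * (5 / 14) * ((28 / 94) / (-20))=-1 / 188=-0.01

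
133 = 133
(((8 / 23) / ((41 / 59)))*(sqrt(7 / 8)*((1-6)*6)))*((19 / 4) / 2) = -16815*sqrt(14) / 1886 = -33.36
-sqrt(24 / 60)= -sqrt(10) / 5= -0.63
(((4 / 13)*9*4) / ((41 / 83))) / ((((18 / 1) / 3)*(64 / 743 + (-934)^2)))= 123338 / 28789132073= 0.00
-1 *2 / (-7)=2 / 7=0.29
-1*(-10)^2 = -100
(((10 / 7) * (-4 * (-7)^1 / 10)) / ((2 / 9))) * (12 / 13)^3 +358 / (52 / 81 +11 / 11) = 67845438 / 292201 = 232.19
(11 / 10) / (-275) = -0.00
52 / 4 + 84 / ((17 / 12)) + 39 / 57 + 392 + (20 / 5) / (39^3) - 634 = -3238460194 / 19160037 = -169.02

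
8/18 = 4/9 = 0.44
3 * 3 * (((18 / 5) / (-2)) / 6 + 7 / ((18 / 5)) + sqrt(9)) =209 / 5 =41.80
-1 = -1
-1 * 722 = -722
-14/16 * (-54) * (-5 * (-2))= 945/2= 472.50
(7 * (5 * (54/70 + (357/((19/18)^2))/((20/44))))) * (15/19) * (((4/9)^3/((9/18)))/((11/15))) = 1056732800/226347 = 4668.64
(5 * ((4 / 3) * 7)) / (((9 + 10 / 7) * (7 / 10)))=1400 / 219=6.39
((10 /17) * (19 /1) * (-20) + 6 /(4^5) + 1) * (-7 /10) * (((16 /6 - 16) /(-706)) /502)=4519305 /771200512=0.01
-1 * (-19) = 19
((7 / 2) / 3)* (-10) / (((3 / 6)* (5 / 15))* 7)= -10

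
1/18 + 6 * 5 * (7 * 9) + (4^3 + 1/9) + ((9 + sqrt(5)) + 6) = sqrt(5) + 11815/6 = 1971.40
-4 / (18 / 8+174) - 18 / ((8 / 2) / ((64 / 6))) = -33856 / 705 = -48.02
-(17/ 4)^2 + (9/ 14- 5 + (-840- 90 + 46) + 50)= -95919/ 112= -856.42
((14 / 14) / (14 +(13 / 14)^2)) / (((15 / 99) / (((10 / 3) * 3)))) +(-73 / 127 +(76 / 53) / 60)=381352118 / 98037015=3.89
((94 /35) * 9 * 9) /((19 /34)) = 258876 /665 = 389.29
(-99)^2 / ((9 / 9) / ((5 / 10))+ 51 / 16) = 156816 / 83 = 1889.35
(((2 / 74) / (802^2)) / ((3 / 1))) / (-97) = -1 / 6925377468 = -0.00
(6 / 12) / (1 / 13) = 13 / 2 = 6.50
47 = 47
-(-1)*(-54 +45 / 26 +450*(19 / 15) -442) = 1969 / 26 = 75.73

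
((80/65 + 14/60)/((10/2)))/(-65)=-571/126750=-0.00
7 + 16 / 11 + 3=126 / 11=11.45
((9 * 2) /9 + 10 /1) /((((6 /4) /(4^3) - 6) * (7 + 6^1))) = -512 /3315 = -0.15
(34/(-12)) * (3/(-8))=17/16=1.06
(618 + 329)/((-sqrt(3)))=-947 * sqrt(3)/3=-546.75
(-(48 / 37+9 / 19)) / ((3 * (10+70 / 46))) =-1909 / 37259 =-0.05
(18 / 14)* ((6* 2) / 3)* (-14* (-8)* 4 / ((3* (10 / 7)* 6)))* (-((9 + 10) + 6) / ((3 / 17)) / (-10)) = 3808 / 3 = 1269.33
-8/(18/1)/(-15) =0.03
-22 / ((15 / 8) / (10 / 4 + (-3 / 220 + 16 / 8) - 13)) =7492 / 75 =99.89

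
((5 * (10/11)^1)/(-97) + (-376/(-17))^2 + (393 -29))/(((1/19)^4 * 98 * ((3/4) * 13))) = 68569143235108/589281693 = 116360.55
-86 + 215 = 129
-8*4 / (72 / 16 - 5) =64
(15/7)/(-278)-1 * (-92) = 179017/1946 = 91.99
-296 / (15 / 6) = -592 / 5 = -118.40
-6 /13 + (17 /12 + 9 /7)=2447 /1092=2.24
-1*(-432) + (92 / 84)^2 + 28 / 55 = 10519603 / 24255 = 433.71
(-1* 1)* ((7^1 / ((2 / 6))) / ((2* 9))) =-7 / 6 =-1.17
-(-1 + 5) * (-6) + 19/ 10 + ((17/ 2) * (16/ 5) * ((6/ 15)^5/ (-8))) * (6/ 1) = 802847/ 31250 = 25.69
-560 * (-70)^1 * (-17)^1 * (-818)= 545115200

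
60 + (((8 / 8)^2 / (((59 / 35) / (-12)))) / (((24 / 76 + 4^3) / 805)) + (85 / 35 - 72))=-24898933 / 252343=-98.67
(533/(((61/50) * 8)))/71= 13325/17324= 0.77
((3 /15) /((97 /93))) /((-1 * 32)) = -93 /15520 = -0.01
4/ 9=0.44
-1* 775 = -775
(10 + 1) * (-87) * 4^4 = -244992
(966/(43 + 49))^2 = 441/4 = 110.25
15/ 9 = 5/ 3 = 1.67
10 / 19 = 0.53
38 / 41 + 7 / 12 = 743 / 492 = 1.51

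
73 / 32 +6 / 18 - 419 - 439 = -82117 / 96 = -855.39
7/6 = 1.17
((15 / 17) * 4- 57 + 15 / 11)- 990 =-194874 / 187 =-1042.11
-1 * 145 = -145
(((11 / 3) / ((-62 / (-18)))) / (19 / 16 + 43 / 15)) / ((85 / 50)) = 79200 / 512771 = 0.15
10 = 10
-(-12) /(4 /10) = 30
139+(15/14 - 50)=1261/14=90.07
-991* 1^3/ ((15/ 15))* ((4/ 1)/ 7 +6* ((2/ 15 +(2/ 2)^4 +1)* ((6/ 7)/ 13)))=-91172/ 65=-1402.65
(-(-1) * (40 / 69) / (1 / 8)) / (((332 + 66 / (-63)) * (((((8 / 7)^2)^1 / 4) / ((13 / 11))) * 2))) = 4459 / 175835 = 0.03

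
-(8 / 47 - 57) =2671 / 47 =56.83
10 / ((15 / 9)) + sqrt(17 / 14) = 7.10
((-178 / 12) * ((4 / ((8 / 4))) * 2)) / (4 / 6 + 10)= -89 / 16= -5.56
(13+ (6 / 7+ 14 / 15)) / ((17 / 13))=20189 / 1785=11.31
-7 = -7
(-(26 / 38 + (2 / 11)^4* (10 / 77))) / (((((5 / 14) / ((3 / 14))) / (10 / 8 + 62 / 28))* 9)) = -473964019 / 2998769620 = -0.16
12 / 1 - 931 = -919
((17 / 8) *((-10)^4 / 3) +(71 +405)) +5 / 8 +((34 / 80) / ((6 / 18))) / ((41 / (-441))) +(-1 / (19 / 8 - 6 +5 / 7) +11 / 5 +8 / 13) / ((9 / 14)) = 7551.16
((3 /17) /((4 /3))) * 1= 0.13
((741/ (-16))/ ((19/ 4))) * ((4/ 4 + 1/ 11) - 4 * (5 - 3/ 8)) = 169.74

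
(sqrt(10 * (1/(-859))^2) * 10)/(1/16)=160 * sqrt(10)/859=0.59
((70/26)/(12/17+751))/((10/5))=595/332254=0.00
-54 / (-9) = 6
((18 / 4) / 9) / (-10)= -1 / 20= -0.05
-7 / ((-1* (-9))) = -7 / 9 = -0.78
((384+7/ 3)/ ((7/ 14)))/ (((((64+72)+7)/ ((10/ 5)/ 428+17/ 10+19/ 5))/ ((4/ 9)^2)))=21844832/ 3718143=5.88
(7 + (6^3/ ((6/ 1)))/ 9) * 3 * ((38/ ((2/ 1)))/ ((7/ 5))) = 3135/ 7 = 447.86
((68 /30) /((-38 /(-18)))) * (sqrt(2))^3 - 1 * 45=-45+ 204 * sqrt(2) /95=-41.96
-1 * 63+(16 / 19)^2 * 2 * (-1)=-23255 / 361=-64.42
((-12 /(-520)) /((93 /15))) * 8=12 /403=0.03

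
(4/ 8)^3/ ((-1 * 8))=-1/ 64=-0.02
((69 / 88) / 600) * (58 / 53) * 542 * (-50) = -180757 / 4664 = -38.76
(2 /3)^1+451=1355 /3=451.67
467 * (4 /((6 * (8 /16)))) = 1868 /3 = 622.67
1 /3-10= -29 /3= -9.67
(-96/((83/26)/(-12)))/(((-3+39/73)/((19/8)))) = -144248/415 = -347.59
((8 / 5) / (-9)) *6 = -16 / 15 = -1.07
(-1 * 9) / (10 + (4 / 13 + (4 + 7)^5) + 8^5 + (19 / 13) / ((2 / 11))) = -234 / 5039771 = -0.00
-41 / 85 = -0.48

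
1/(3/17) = 17/3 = 5.67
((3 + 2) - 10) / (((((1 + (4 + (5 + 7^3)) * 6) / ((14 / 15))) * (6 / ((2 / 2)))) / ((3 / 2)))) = -0.00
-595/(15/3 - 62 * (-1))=-595/67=-8.88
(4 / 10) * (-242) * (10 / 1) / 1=-968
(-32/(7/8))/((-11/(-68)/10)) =-174080/77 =-2260.78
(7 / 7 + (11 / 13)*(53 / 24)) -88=-26561 / 312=-85.13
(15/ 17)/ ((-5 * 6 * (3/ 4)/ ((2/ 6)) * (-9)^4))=-2/ 1003833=-0.00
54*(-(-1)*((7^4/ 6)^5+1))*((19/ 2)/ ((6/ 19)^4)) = 197573550787270032209923/ 373248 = 529335859233726723.81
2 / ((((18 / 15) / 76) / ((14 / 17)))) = 5320 / 51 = 104.31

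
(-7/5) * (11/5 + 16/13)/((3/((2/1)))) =-3122/975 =-3.20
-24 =-24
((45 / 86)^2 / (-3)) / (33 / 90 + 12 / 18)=-10125 / 114638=-0.09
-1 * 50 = -50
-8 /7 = -1.14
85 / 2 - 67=-49 / 2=-24.50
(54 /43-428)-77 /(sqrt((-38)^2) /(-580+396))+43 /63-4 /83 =-227564713 /4272093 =-53.27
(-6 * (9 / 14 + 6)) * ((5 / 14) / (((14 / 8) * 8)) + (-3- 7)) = 545445 / 1372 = 397.55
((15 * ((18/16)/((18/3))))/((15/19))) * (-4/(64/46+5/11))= -14421/1868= -7.72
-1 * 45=-45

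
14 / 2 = 7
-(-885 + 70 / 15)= 2641 / 3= 880.33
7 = 7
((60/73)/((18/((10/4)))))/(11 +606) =25/135123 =0.00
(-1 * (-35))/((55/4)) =28/11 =2.55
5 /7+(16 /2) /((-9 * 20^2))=2243 /3150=0.71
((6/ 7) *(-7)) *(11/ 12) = -11/ 2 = -5.50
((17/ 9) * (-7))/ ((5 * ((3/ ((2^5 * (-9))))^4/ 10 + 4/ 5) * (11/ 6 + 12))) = -13476298752/ 56396611667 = -0.24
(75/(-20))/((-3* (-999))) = -0.00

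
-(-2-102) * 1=104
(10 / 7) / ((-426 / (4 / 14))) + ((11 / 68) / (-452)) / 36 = -3726589 / 3849499584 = -0.00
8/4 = 2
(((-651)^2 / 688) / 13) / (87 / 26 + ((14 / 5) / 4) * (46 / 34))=36023085 / 3263872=11.04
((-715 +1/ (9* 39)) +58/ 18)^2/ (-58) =-62416527889/ 7145658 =-8734.89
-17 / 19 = -0.89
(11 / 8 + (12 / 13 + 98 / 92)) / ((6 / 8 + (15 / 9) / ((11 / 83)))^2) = 17522010 / 925130219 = 0.02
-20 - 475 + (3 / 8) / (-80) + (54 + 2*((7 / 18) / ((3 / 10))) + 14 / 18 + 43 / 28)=-52750487 / 120960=-436.10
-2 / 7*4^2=-32 / 7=-4.57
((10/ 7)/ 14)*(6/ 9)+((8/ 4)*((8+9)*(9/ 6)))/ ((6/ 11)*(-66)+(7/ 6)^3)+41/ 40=-17002189/ 43706040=-0.39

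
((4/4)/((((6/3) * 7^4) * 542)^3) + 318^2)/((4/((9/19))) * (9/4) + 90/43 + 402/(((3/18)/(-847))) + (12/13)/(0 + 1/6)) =-996621781602321175738155823/20134052054028540133935563456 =-0.05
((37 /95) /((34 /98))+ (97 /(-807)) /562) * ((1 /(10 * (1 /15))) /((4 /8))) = 822100487 /244152470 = 3.37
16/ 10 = 8/ 5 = 1.60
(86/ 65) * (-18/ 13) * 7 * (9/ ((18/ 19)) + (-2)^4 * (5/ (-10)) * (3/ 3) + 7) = -92106/ 845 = -109.00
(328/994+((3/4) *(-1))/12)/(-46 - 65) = -709/294224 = -0.00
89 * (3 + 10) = 1157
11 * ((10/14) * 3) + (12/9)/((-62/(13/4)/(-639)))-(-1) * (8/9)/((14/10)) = 68.87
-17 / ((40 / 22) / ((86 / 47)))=-8041 / 470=-17.11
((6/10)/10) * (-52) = -78/25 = -3.12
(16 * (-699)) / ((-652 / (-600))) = -1677600 / 163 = -10292.02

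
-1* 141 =-141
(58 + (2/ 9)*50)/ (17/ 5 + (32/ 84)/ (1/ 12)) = 8.67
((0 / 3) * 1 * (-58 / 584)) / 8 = 0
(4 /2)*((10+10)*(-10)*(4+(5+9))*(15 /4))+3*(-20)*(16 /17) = -459960 /17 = -27056.47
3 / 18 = 1 / 6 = 0.17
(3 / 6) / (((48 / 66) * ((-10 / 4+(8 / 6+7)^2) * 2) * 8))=99 / 154240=0.00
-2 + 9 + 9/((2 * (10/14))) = 133/10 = 13.30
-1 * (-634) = 634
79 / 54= 1.46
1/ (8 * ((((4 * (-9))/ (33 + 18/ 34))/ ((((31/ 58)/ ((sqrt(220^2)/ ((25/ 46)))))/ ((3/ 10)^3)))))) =-1840625/ 323297568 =-0.01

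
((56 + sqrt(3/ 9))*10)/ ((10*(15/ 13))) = 13*sqrt(3)/ 45 + 728/ 15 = 49.03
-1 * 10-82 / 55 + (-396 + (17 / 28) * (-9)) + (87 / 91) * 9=-404.35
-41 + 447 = 406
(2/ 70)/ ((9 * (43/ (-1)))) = -1/ 13545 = -0.00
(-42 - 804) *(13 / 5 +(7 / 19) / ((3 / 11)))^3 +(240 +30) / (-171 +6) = -1476214039034 / 28293375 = -52175.25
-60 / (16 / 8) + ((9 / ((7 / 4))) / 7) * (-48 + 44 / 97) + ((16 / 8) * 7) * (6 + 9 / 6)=190443 / 4753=40.07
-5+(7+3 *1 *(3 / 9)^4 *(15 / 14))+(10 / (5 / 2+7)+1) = 4.09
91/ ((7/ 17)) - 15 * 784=-11539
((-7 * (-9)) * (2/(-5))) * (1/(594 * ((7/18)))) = -6/55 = -0.11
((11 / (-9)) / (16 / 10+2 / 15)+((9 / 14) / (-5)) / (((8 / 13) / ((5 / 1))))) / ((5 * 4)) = -7643 / 87360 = -0.09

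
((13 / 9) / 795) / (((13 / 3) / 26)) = 26 / 2385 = 0.01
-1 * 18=-18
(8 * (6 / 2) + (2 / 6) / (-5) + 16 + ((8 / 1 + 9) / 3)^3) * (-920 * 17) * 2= -187404736 / 27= -6940916.15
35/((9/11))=385/9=42.78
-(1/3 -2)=5/3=1.67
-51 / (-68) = 3 / 4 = 0.75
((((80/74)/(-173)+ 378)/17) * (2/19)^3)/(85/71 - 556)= -124936144/2672771750543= -0.00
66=66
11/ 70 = 0.16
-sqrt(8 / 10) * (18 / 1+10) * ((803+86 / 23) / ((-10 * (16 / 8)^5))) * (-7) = -181839 * sqrt(5) / 920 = -441.96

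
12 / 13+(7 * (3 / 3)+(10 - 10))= 103 / 13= 7.92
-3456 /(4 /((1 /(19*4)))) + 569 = 10595 /19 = 557.63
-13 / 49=-0.27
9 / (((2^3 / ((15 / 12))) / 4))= 45 / 8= 5.62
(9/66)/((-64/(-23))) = 69/1408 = 0.05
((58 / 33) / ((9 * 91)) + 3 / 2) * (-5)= -405985 / 54054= -7.51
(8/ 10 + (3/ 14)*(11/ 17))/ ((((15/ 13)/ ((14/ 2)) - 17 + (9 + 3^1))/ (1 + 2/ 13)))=-3351/ 14960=-0.22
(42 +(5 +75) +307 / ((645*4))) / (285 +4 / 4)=0.43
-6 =-6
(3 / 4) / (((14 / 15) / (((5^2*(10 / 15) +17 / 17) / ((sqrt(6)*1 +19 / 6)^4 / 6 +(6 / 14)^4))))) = 0.09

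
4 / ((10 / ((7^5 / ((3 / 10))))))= 67228 / 3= 22409.33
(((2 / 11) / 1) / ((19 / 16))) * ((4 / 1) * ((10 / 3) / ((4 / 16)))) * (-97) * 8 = -3973120 / 627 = -6336.71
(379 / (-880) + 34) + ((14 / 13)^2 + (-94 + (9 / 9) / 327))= -2882281397 / 48631440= -59.27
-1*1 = -1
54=54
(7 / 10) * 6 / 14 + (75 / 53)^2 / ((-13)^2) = 1480413 / 4747210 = 0.31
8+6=14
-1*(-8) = 8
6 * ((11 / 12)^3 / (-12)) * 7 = -9317 / 3456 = -2.70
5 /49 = 0.10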